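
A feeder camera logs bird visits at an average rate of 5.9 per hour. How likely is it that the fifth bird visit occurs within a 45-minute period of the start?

Over the interval, μ = 5.9 × 0.75 = 4.425 (a 45-minute period = 0.75 hours).
The fifth arrival falls in the interval iff at least 5 events occur there: P(S_5 ≤ t) = P(N ≥ 5) = 1 − P(N ≤ 4) ≈ 0.4536.

0.4536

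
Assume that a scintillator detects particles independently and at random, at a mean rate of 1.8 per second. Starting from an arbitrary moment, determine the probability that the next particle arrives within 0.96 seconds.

Inter-arrival times are exponential with rate λ = 1.8 per second.
P(T ≤ 0.96) = 1 − e^(−λt) = 1 − e^(−1.8 × 0.96) = 1 − e^(−1.728) ≈ 0.8224.

0.8224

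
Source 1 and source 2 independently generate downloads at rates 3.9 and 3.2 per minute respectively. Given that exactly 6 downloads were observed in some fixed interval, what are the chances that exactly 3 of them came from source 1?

0.3035

Given the total, each event is independently from source 1 with probability p = λ_1/(λ_1+λ_2) = 3.9/7.1 ≈ 0.5493.
So K ~ Binomial(6, 3.9/7.1): P(K = 3) = C(6,3) · (3.9/7.1)^3 · (3.2/7.1)^3 ≈ 0.3035.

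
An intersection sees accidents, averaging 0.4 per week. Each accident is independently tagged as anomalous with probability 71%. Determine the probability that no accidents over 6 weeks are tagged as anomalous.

Thinning: the accidents that are tagged as anomalous themselves form a Poisson process with rate 0.71 × 0.4 = 0.284 per week.
Over the interval, μ = 0.284 × 6 = 1.704 (6 weeks).
P(N = 0) = e^(−1.704) · 1.704^0/0! ≈ 0.1820.

0.1820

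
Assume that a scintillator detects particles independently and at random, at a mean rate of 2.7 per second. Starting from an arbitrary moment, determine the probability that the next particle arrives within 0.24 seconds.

Inter-arrival times are exponential with rate λ = 2.7 per second.
P(T ≤ 0.24) = 1 − e^(−λt) = 1 − e^(−2.7 × 0.24) = 1 − e^(−0.648) ≈ 0.4769.

0.4769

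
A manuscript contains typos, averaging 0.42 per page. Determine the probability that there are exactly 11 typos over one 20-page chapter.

0.0828

Over the interval, μ = 0.42 × 20 = 8.4 (a 20-page chapter = 20 pages).
P(N = 11) = e^(−μ) μ^11/11! = e^(−8.4) · 8.4^11/39916800 ≈ 0.0828.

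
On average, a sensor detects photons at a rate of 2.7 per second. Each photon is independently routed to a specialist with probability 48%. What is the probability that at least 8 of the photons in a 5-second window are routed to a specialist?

0.3243

Thinning: the photons that are routed to a specialist themselves form a Poisson process with rate 0.48 × 2.7 = 1.296 per second.
Over the interval, μ = 1.296 × 5 = 6.48 (a 5-second window = 5 seconds).
P(N ≥ 8) = 1 − P(N ≤ 7) ≈ 0.3243.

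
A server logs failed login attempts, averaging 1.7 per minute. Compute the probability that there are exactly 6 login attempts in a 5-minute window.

Over the interval, μ = 1.7 × 5 = 8.5 (a 5-minute window = 5 minutes).
P(N = 6) = e^(−μ) μ^6/6! = e^(−8.5) · 8.5^6/720 ≈ 0.1066.

0.1066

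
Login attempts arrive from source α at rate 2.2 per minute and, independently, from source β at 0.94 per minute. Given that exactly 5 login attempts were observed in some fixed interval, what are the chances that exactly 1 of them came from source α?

0.0281

Given the total, each event is independently from source α with probability p = λ_α/(λ_α+λ_β) = 2.2/3.14 ≈ 0.7006.
So K ~ Binomial(5, 2.2/3.14): P(K = 1) = C(5,1) · (2.2/3.14)^1 · (0.94/3.14)^4 ≈ 0.0281.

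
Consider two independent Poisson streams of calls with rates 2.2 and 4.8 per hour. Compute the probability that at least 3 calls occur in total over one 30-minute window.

0.6792

Independent Poisson processes superpose: combined rate λ = 2.2 + 4.8 = 7 per hour.
Over the interval, μ = 7 × 0.5 = 3.5 (a 30-minute window = 0.5 hours).
P(N ≥ 3) = 1 − P(N ≤ 2) ≈ 0.6792.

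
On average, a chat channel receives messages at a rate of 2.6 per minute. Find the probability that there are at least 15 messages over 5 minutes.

0.3249

Over the interval, μ = 2.6 × 5 = 13 (5 minutes).
P(N ≥ 15) = 1 − P(N ≤ 14) = 1 − Σ_{j=0}^{14} e^(−μ) μ^j/j! ≈ 0.3249.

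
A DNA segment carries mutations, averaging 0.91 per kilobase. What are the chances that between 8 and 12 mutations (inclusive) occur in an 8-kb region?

Over the interval, μ = 0.91 × 8 = 7.28 (an 8-kb region = 8 kilobases).
P(8 ≤ N ≤ 12) = Σ_{j=8}^{12} e^(−7.28) · 7.28^j/j! ≈ 0.4078.

0.4078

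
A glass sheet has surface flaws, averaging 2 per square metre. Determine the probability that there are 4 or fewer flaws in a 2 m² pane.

Over the interval, μ = 2 × 2 = 4 (a 2 m² pane = 2 square metres).
P(N ≤ 4) = Σ_{j=0}^{4} e^(−μ) μ^j/j! ≈ 0.6288.

0.6288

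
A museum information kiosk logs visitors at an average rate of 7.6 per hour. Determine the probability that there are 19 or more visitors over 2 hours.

Over the interval, μ = 7.6 × 2 = 15.2 (2 hours).
P(N ≥ 19) = 1 − P(N ≤ 18) = 1 − Σ_{j=0}^{18} e^(−μ) μ^j/j! ≈ 0.1949.

0.1949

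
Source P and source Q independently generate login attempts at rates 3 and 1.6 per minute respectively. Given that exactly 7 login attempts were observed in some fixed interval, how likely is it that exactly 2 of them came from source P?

0.0455

Given the total, each event is independently from source P with probability p = λ_P/(λ_P+λ_Q) = 3/4.6 ≈ 0.6522.
So K ~ Binomial(7, 3/4.6): P(K = 2) = C(7,2) · (3/4.6)^2 · (1.6/4.6)^5 ≈ 0.0455.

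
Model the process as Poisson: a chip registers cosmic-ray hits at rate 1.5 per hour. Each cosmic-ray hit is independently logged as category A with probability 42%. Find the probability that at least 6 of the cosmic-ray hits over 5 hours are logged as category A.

Thinning: the cosmic-ray hits that are logged as category A themselves form a Poisson process with rate 0.42 × 1.5 = 0.63 per hour.
Over the interval, μ = 0.63 × 5 = 3.15 (5 hours).
P(N ≥ 6) = 1 − P(N ≤ 5) ≈ 0.0998.

0.0998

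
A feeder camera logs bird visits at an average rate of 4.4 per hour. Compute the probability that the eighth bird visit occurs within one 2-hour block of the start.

Over the interval, μ = 4.4 × 2 = 8.8 (a 2-hour block = 2 hours).
The eighth arrival falls in the interval iff at least 8 events occur there: P(S_8 ≤ t) = P(N ≥ 8) = 1 − P(N ≤ 7) ≈ 0.6522.

0.6522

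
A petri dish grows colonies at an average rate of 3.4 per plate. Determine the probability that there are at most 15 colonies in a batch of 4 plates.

Over the interval, μ = 3.4 × 4 = 13.6 (a batch of 4 plates = 4 plates).
P(N ≤ 15) = Σ_{j=0}^{15} e^(−μ) μ^j/j! ≈ 0.7083.

0.7083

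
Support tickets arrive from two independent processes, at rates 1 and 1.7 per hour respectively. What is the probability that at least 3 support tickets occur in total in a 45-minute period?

Independent Poisson processes superpose: combined rate λ = 1 + 1.7 = 2.7 per hour.
Over the interval, μ = 2.7 × 0.75 = 2.025 (a 45-minute period = 0.75 hours).
P(N ≥ 3) = 1 − P(N ≤ 2) ≈ 0.3301.

0.3301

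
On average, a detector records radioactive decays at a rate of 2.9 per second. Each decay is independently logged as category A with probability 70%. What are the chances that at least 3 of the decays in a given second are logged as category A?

0.3314

Thinning: the decays that are logged as category A themselves form a Poisson process with rate 0.7 × 2.9 = 2.03 per second.
So μ = 2.03.
P(N ≥ 3) = 1 − P(N ≤ 2) ≈ 0.3314.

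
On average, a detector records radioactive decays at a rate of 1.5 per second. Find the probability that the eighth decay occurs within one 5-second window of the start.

Over the interval, μ = 1.5 × 5 = 7.5 (a 5-second window = 5 seconds).
The eighth arrival falls in the interval iff at least 8 events occur there: P(S_8 ≤ t) = P(N ≥ 8) = 1 − P(N ≤ 7) ≈ 0.4754.

0.4754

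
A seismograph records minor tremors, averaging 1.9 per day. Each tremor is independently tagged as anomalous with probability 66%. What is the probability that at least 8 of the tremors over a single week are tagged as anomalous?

0.6495

Thinning: the tremors that are tagged as anomalous themselves form a Poisson process with rate 0.66 × 1.9 = 1.254 per day.
Over the interval, μ = 1.254 × 7 = 8.778 (a week = 7 days).
P(N ≥ 8) = 1 − P(N ≤ 7) ≈ 0.6495.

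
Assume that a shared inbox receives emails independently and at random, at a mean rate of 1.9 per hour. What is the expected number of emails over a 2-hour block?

E[N] = λt = 1.9 × 2 = 3.8 (a 2-hour block = 2 hours).

3.8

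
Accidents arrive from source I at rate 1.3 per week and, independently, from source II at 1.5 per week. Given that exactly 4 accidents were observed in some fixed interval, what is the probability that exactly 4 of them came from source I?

0.0465

Given the total, each event is independently from source I with probability p = λ_I/(λ_I+λ_II) = 1.3/2.8 ≈ 0.4643.
So K ~ Binomial(4, 1.3/2.8): P(K = 4) = C(4,4) · (1.3/2.8)^4 · (1.5/2.8)^0 ≈ 0.0465.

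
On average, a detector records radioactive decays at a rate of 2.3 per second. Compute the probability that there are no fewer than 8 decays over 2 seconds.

Over the interval, μ = 2.3 × 2 = 4.6 (2 seconds).
P(N ≥ 8) = 1 − P(N ≤ 7) = 1 − Σ_{j=0}^{7} e^(−μ) μ^j/j! ≈ 0.0951.

0.0951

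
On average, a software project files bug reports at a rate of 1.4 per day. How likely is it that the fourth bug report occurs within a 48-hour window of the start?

0.3081

Over the interval, μ = 1.4 × 2 = 2.8 (a 48-hour window = 2 days).
The fourth arrival falls in the interval iff at least 4 events occur there: P(S_4 ≤ t) = P(N ≥ 4) = 1 − P(N ≤ 3) ≈ 0.3081.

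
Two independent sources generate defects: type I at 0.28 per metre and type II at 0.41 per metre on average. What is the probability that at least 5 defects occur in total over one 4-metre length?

0.1461

Independent Poisson processes superpose: combined rate λ = 0.28 + 0.41 = 0.69 per metre.
Over the interval, μ = 0.69 × 4 = 2.76 (a 4-metre length = 4 metres).
P(N ≥ 5) = 1 − P(N ≤ 4) ≈ 0.1461.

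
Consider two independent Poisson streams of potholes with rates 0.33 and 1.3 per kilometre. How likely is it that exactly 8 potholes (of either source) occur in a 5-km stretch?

0.1394

Independent Poisson processes superpose: combined rate λ = 0.33 + 1.3 = 1.63 per kilometre.
Over the interval, μ = 1.63 × 5 = 8.15 (a 5-km stretch = 5 kilometres).
P(N = 8) = e^(−8.15) · 8.15^8/8! ≈ 0.1394.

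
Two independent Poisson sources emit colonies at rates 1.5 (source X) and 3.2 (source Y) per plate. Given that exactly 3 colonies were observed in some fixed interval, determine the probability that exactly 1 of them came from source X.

Given the total, each event is independently from source X with probability p = λ_X/(λ_X+λ_Y) = 1.5/4.7 ≈ 0.3191.
So K ~ Binomial(3, 1.5/4.7): P(K = 1) = C(3,1) · (1.5/4.7)^1 · (3.2/4.7)^2 ≈ 0.4438.

0.4438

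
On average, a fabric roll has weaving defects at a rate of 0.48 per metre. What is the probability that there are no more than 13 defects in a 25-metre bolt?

0.6815

Over the interval, μ = 0.48 × 25 = 12 (a 25-metre bolt = 25 metres).
P(N ≤ 13) = Σ_{j=0}^{13} e^(−μ) μ^j/j! ≈ 0.6815.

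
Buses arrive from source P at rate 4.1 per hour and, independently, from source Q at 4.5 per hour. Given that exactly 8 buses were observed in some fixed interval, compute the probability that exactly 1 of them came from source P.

Given the total, each event is independently from source P with probability p = λ_P/(λ_P+λ_Q) = 4.1/8.6 ≈ 0.4767.
So K ~ Binomial(8, 4.1/8.6): P(K = 1) = C(8,1) · (4.1/8.6)^1 · (4.5/8.6)^7 ≈ 0.0410.

0.0410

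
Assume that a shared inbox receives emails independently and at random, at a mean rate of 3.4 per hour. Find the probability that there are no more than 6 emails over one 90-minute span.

Over the interval, μ = 3.4 × 1.5 = 5.1 (a 90-minute span = 1.5 hours).
P(N ≤ 6) = Σ_{j=0}^{6} e^(−μ) μ^j/j! ≈ 0.7474.

0.7474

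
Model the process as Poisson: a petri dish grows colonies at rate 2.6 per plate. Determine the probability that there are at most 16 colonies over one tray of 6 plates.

Over the interval, μ = 2.6 × 6 = 15.6 (a tray of 6 plates = 6 plates).
P(N ≤ 16) = Σ_{j=0}^{16} e^(−μ) μ^j/j! ≈ 0.6056.

0.6056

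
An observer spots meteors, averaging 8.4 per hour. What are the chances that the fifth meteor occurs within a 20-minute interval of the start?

0.1523

Over the interval, μ = 8.4 × 1/3 = 2.8 (a 20-minute interval = 1/3 hours).
The fifth arrival falls in the interval iff at least 5 events occur there: P(S_5 ≤ t) = P(N ≥ 5) = 1 − P(N ≤ 4) ≈ 0.1523.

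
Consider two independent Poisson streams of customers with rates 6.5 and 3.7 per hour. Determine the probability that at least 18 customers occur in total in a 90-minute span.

0.2770

Independent Poisson processes superpose: combined rate λ = 6.5 + 3.7 = 10.2 per hour.
Over the interval, μ = 10.2 × 1.5 = 15.3 (a 90-minute span = 1.5 hours).
P(N ≥ 18) = 1 − P(N ≤ 17) ≈ 0.2770.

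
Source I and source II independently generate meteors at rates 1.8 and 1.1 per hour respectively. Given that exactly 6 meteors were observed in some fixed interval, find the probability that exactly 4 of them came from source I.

Given the total, each event is independently from source I with probability p = λ_I/(λ_I+λ_II) = 1.8/2.9 ≈ 0.6207.
So K ~ Binomial(6, 1.8/2.9): P(K = 4) = C(6,4) · (1.8/2.9)^4 · (1.1/2.9)^2 ≈ 0.3203.

0.3203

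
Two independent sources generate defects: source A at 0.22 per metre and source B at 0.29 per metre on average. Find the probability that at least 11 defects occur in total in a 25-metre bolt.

0.7262

Independent Poisson processes superpose: combined rate λ = 0.22 + 0.29 = 0.51 per metre.
Over the interval, μ = 0.51 × 25 = 12.75 (a 25-metre bolt = 25 metres).
P(N ≥ 11) = 1 − P(N ≤ 10) ≈ 0.7262.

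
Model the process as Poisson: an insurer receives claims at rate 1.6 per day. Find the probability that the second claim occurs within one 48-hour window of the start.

Over the interval, μ = 1.6 × 2 = 3.2 (a 48-hour window = 2 days).
The second arrival falls in the interval iff at least 2 events occur there: P(S_2 ≤ t) = P(N ≥ 2) = 1 − P(N ≤ 1) ≈ 0.8288.

0.8288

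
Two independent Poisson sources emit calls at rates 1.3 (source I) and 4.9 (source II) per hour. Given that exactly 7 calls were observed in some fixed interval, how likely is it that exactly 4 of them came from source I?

Given the total, each event is independently from source I with probability p = λ_I/(λ_I+λ_II) = 1.3/6.2 ≈ 0.2097.
So K ~ Binomial(7, 1.3/6.2): P(K = 4) = C(7,4) · (1.3/6.2)^4 · (4.9/6.2)^3 ≈ 0.0334.

0.0334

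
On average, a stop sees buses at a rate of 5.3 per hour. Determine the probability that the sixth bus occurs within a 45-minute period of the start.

0.2110

Over the interval, μ = 5.3 × 0.75 = 3.975 (a 45-minute period = 0.75 hours).
The sixth arrival falls in the interval iff at least 6 events occur there: P(S_6 ≤ t) = P(N ≥ 6) = 1 − P(N ≤ 5) ≈ 0.2110.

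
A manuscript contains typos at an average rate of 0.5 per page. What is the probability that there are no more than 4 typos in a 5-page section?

0.8912

Over the interval, μ = 0.5 × 5 = 2.5 (a 5-page section = 5 pages).
P(N ≤ 4) = Σ_{j=0}^{4} e^(−μ) μ^j/j! ≈ 0.8912.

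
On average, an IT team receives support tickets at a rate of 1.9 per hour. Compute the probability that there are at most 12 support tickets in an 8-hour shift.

Over the interval, μ = 1.9 × 8 = 15.2 (an 8-hour shift = 8 hours).
P(N ≤ 12) = Σ_{j=0}^{12} e^(−μ) μ^j/j! ≈ 0.2514.

0.2514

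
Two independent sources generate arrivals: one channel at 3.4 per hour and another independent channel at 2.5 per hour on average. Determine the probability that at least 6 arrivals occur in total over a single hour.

Independent Poisson processes superpose: combined rate λ = 3.4 + 2.5 = 5.9 per hour.
So μ = 5.9.
P(N ≥ 6) = 1 − P(N ≤ 5) ≈ 0.5381.

0.5381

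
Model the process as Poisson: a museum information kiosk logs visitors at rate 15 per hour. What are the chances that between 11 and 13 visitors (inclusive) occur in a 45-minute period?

Over the interval, μ = 15 × 0.75 = 11.25 (a 45-minute period = 0.75 hours).
P(11 ≤ N ≤ 13) = Σ_{j=11}^{13} e^(−11.25) · 11.25^j/j! ≈ 0.3272.

0.3272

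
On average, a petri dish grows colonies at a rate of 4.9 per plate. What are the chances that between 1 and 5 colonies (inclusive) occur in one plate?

With mean μ = 4.9 per plate,
P(1 ≤ N ≤ 5) = Σ_{j=1}^{5} e^(−4.9) · 4.9^j/j! ≈ 0.6261.

0.6261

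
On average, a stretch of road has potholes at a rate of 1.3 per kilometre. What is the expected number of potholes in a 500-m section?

E[N] = λt = 1.3 × 0.5 = 0.65 (a 500-m section = 0.5 kilometres).

0.65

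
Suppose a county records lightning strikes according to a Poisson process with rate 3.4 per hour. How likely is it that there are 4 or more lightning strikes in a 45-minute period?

Over the interval, μ = 3.4 × 0.75 = 2.55 (a 45-minute period = 0.75 hours).
P(N ≥ 4) = 1 − P(N ≤ 3) = 1 − Σ_{j=0}^{3} e^(−μ) μ^j/j! ≈ 0.2532.

0.2532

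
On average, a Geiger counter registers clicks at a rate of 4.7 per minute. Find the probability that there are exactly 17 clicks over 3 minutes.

0.0728

Over the interval, μ = 4.7 × 3 = 14.1 (3 minutes).
P(N = 17) = e^(−μ) μ^17/17! = e^(−14.1) · 14.1^17/355687428096000 ≈ 0.0728.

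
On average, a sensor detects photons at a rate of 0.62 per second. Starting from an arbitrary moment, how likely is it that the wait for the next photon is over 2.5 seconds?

0.2122

The wait for the next event is exponential with rate λ = 0.62 per second.
P(T > 2.5) = e^(−λt) = e^(−0.62 × 2.5) = e^(−1.55) ≈ 0.2122.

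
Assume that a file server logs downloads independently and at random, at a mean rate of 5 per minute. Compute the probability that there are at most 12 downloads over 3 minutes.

0.2676

Over the interval, μ = 5 × 3 = 15 (3 minutes).
P(N ≤ 12) = Σ_{j=0}^{12} e^(−μ) μ^j/j! ≈ 0.2676.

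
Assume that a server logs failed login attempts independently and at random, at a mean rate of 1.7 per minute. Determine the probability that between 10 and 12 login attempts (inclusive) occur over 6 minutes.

0.3391

Over the interval, μ = 1.7 × 6 = 10.2 (6 minutes).
P(10 ≤ N ≤ 12) = Σ_{j=10}^{12} e^(−10.2) · 10.2^j/j! ≈ 0.3391.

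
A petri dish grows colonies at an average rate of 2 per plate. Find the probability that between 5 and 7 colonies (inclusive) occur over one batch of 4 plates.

0.3533

Over the interval, μ = 2 × 4 = 8 (a batch of 4 plates = 4 plates).
P(5 ≤ N ≤ 7) = Σ_{j=5}^{7} e^(−8) · 8^j/j! ≈ 0.3533.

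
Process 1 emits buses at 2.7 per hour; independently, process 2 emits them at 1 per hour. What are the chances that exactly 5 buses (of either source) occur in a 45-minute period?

0.0855

Independent Poisson processes superpose: combined rate λ = 2.7 + 1 = 3.7 per hour.
Over the interval, μ = 3.7 × 0.75 = 2.775 (a 45-minute period = 0.75 hours).
P(N = 5) = e^(−2.775) · 2.775^5/5! ≈ 0.0855.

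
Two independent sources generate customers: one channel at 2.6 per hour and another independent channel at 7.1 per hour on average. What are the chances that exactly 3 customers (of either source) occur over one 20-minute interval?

0.2221

Independent Poisson processes superpose: combined rate λ = 2.6 + 7.1 = 9.7 per hour.
Over the interval, μ = 9.7 × 1/3 ≈ 3.23333 (a 20-minute interval = 1/3 hours).
P(N = 3) = e^(−3.23333) · 3.23333^3/3! ≈ 0.2221.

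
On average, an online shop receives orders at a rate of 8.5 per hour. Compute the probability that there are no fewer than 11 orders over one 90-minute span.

Over the interval, μ = 8.5 × 1.5 = 12.75 (a 90-minute span = 1.5 hours).
P(N ≥ 11) = 1 − P(N ≤ 10) = 1 − Σ_{j=0}^{10} e^(−μ) μ^j/j! ≈ 0.7262.

0.7262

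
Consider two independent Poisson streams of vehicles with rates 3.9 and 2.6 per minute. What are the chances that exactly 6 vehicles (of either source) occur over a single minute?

0.1575

Independent Poisson processes superpose: combined rate λ = 3.9 + 2.6 = 6.5 per minute.
So μ = 6.5.
P(N = 6) = e^(−6.5) · 6.5^6/6! ≈ 0.1575.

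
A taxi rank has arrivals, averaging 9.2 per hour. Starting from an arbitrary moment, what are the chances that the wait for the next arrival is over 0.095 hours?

0.4173

The wait for the next event is exponential with rate λ = 9.2 per hour.
P(T > 0.095) = e^(−λt) = e^(−9.2 × 0.095) = e^(−0.874) ≈ 0.4173.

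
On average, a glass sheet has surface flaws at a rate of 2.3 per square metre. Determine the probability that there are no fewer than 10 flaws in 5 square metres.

Over the interval, μ = 2.3 × 5 = 11.5 (5 square metres).
P(N ≥ 10) = 1 − P(N ≤ 9) = 1 − Σ_{j=0}^{9} e^(−μ) μ^j/j! ≈ 0.7112.

0.7112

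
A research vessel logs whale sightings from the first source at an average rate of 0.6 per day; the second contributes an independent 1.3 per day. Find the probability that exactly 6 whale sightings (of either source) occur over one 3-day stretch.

0.1594

Independent Poisson processes superpose: combined rate λ = 0.6 + 1.3 = 1.9 per day.
Over the interval, μ = 1.9 × 3 = 5.7 (a 3-day stretch = 3 days).
P(N = 6) = e^(−5.7) · 5.7^6/6! ≈ 0.1594.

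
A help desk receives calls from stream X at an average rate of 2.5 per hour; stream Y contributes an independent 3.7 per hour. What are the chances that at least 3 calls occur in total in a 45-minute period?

Independent Poisson processes superpose: combined rate λ = 2.5 + 3.7 = 6.2 per hour.
Over the interval, μ = 6.2 × 0.75 = 4.65 (a 45-minute period = 0.75 hours).
P(N ≥ 3) = 1 − P(N ≤ 2) ≈ 0.8426.

0.8426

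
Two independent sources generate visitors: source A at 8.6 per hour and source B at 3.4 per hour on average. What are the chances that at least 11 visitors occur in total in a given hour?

0.6528

Independent Poisson processes superpose: combined rate λ = 8.6 + 3.4 = 12 per hour.
So μ = 12.
P(N ≥ 11) = 1 − P(N ≤ 10) ≈ 0.6528.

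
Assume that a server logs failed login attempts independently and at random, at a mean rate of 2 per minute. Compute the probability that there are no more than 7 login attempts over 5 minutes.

0.2202

Over the interval, μ = 2 × 5 = 10 (5 minutes).
P(N ≤ 7) = Σ_{j=0}^{7} e^(−μ) μ^j/j! ≈ 0.2202.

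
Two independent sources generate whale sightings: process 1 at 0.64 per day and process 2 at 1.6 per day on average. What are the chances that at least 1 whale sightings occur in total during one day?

0.8935

Independent Poisson processes superpose: combined rate λ = 0.64 + 1.6 = 2.24 per day.
So μ = 2.24.
P(N ≥ 1) = 1 − P(N ≤ 0) ≈ 0.8935.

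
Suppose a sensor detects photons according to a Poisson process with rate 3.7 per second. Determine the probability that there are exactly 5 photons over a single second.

0.1429

With mean μ = 3.7 per second,
P(N = 5) = e^(−μ) μ^5/5! = e^(−3.7) · 3.7^5/120 ≈ 0.1429.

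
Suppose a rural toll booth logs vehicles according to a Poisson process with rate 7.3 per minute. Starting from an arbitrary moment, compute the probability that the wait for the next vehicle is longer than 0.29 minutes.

The wait for the next event is exponential with rate λ = 7.3 per minute.
P(T > 0.29) = e^(−λt) = e^(−7.3 × 0.29) = e^(−2.117) ≈ 0.1204.

0.1204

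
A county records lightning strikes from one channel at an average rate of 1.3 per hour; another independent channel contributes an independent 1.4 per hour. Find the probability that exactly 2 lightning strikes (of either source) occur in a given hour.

0.2450

Independent Poisson processes superpose: combined rate λ = 1.3 + 1.4 = 2.7 per hour.
So μ = 2.7.
P(N = 2) = e^(−2.7) · 2.7^2/2! ≈ 0.2450.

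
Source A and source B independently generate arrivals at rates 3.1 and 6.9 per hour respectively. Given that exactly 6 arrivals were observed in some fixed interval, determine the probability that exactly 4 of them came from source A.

0.0660

Given the total, each event is independently from source A with probability p = λ_A/(λ_A+λ_B) = 3.1/10 = 0.3100.
So K ~ Binomial(6, 3.1/10): P(K = 4) = C(6,4) · (3.1/10)^4 · (6.9/10)^2 ≈ 0.0660.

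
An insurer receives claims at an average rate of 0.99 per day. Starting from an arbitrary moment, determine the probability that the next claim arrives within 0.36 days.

0.2998

Inter-arrival times are exponential with rate λ = 0.99 per day.
P(T ≤ 0.36) = 1 − e^(−λt) = 1 − e^(−0.99 × 0.36) = 1 − e^(−0.3564) ≈ 0.2998.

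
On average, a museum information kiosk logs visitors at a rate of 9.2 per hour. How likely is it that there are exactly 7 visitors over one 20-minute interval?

Over the interval, μ = 9.2 × 1/3 ≈ 3.06667 (a 20-minute interval = 1/3 hours).
P(N = 7) = e^(−μ) μ^7/7! = e^(−3.06667) · 3.06667^7/5040 ≈ 0.0236.

0.0236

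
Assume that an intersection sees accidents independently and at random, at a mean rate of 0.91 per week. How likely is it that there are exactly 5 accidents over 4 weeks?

Over the interval, μ = 0.91 × 4 = 3.64 (4 weeks).
P(N = 5) = e^(−μ) μ^5/5! = e^(−3.64) · 3.64^5/120 ≈ 0.1398.

0.1398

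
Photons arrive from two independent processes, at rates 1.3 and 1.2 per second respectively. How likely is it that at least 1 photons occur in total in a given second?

Independent Poisson processes superpose: combined rate λ = 1.3 + 1.2 = 2.5 per second.
So μ = 2.5.
P(N ≥ 1) = 1 − P(N ≤ 0) ≈ 0.9179.

0.9179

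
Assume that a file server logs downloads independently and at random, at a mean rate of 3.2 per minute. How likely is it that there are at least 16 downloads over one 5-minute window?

Over the interval, μ = 3.2 × 5 = 16 (a 5-minute window = 5 minutes).
P(N ≥ 16) = 1 − P(N ≤ 15) = 1 − Σ_{j=0}^{15} e^(−μ) μ^j/j! ≈ 0.5333.

0.5333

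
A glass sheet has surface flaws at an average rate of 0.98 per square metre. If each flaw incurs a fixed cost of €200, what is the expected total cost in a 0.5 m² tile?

€98

E[N] = 0.98 × 0.5 = 0.49 (a 0.5 m² tile = 0.5 square metres); E[cost] = 0.49 × €200 = €98.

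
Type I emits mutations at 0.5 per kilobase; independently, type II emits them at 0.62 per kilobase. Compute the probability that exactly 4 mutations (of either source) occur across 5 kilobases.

0.1515

Independent Poisson processes superpose: combined rate λ = 0.5 + 0.62 = 1.12 per kilobase.
Over the interval, μ = 1.12 × 5 = 5.6 (5 kilobases).
P(N = 4) = e^(−5.6) · 5.6^4/4! ≈ 0.1515.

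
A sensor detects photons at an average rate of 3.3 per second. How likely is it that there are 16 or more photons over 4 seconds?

Over the interval, μ = 3.3 × 4 = 13.2 (4 seconds).
P(N ≥ 16) = 1 − P(N ≤ 15) = 1 − Σ_{j=0}^{15} e^(−μ) μ^j/j! ≈ 0.2544.

0.2544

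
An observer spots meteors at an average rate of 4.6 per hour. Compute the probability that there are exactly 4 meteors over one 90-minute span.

Over the interval, μ = 4.6 × 1.5 = 6.9 (a 90-minute span = 1.5 hours).
P(N = 4) = e^(−μ) μ^4/4! = e^(−6.9) · 6.9^4/24 ≈ 0.0952.

0.0952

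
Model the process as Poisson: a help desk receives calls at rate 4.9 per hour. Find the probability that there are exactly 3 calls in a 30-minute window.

0.2115

Over the interval, μ = 4.9 × 0.5 = 2.45 (a 30-minute window = 0.5 hours).
P(N = 3) = e^(−μ) μ^3/3! = e^(−2.45) · 2.45^3/6 ≈ 0.2115.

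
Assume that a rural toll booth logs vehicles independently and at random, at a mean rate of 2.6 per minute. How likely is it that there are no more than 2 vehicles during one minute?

0.5184

With mean μ = 2.6 per minute,
P(N ≤ 2) = Σ_{j=0}^{2} e^(−μ) μ^j/j! ≈ 0.5184.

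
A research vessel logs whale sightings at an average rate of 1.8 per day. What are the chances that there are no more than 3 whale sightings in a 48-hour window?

0.5152

Over the interval, μ = 1.8 × 2 = 3.6 (a 48-hour window = 2 days).
P(N ≤ 3) = Σ_{j=0}^{3} e^(−μ) μ^j/j! ≈ 0.5152.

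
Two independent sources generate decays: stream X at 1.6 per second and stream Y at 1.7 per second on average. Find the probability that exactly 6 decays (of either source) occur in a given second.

Independent Poisson processes superpose: combined rate λ = 1.6 + 1.7 = 3.3 per second.
So μ = 3.3.
P(N = 6) = e^(−3.3) · 3.3^6/6! ≈ 0.0662.

0.0662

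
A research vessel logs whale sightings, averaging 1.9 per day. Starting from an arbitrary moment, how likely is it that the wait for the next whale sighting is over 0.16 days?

The wait for the next event is exponential with rate λ = 1.9 per day.
P(T > 0.16) = e^(−λt) = e^(−1.9 × 0.16) = e^(−0.304) ≈ 0.7379.

0.7379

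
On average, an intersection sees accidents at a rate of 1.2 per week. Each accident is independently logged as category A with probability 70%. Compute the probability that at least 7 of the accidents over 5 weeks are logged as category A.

Thinning: the accidents that are logged as category A themselves form a Poisson process with rate 0.7 × 1.2 = 0.84 per week.
Over the interval, μ = 0.84 × 5 = 4.2 (5 weeks).
P(N ≥ 7) = 1 − P(N ≤ 6) ≈ 0.1325.

0.1325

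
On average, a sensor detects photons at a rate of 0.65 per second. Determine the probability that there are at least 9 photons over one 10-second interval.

Over the interval, μ = 0.65 × 10 = 6.5 (a 10-second interval = 10 seconds).
P(N ≥ 9) = 1 − P(N ≤ 8) = 1 − Σ_{j=0}^{8} e^(−μ) μ^j/j! ≈ 0.2084.

0.2084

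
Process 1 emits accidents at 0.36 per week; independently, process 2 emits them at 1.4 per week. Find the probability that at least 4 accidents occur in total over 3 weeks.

0.7721

Independent Poisson processes superpose: combined rate λ = 0.36 + 1.4 = 1.76 per week.
Over the interval, μ = 1.76 × 3 = 5.28 (3 weeks).
P(N ≥ 4) = 1 − P(N ≤ 3) ≈ 0.7721.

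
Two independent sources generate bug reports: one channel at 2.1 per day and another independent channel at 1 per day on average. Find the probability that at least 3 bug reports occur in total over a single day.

0.5988

Independent Poisson processes superpose: combined rate λ = 2.1 + 1 = 3.1 per day.
So μ = 3.1.
P(N ≥ 3) = 1 − P(N ≤ 2) ≈ 0.5988.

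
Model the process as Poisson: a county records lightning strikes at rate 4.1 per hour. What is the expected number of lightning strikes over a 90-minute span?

6.15

E[N] = λt = 4.1 × 1.5 = 6.15 (a 90-minute span = 1.5 hours).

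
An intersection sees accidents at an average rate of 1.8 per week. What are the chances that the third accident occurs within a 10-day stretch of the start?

0.4744

Over the interval, μ = 1.8 × 10/7 ≈ 2.57143 (a 10-day stretch = 10/7 weeks).
The third arrival falls in the interval iff at least 3 events occur there: P(S_3 ≤ t) = P(N ≥ 3) = 1 − P(N ≤ 2) ≈ 0.4744.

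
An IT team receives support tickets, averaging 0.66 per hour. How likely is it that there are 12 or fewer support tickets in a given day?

0.2039

Over the interval, μ = 0.66 × 24 = 15.84 (a day = 24 hours).
P(N ≤ 12) = Σ_{j=0}^{12} e^(−μ) μ^j/j! ≈ 0.2039.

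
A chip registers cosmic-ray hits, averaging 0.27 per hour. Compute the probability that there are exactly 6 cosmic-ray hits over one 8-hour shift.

Over the interval, μ = 0.27 × 8 = 2.16 (an 8-hour shift = 8 hours).
P(N = 6) = e^(−μ) μ^6/6! = e^(−2.16) · 2.16^6/720 ≈ 0.0163.

0.0163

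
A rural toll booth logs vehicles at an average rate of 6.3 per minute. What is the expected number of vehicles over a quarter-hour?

94.5

E[N] = λt = 6.3 × 15 = 94.5 (a quarter-hour = 15 minutes).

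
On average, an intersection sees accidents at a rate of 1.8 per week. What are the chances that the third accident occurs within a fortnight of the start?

Over the interval, μ = 1.8 × 2 = 3.6 (a fortnight = 2 weeks).
The third arrival falls in the interval iff at least 3 events occur there: P(S_3 ≤ t) = P(N ≥ 3) = 1 − P(N ≤ 2) ≈ 0.6973.

0.6973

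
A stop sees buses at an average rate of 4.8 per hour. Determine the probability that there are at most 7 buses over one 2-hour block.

Over the interval, μ = 4.8 × 2 = 9.6 (a 2-hour block = 2 hours).
P(N ≤ 7) = Σ_{j=0}^{7} e^(−μ) μ^j/j! ≈ 0.2584.

0.2584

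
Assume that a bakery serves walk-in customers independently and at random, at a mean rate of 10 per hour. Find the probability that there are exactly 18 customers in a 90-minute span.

Over the interval, μ = 10 × 1.5 = 15 (a 90-minute span = 1.5 hours).
P(N = 18) = e^(−μ) μ^18/18! = e^(−15) · 15^18/6402373705728000 ≈ 0.0706.

0.0706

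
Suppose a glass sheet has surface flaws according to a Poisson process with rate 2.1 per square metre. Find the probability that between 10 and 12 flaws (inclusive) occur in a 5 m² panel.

Over the interval, μ = 2.1 × 5 = 10.5 (a 5 m² panel = 5 square metres).
P(10 ≤ N ≤ 12) = Σ_{j=10}^{12} e^(−10.5) · 10.5^j/j! ≈ 0.3448.

0.3448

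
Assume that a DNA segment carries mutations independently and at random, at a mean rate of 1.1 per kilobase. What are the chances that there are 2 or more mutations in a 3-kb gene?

0.8414

Over the interval, μ = 1.1 × 3 = 3.3 (a 3-kb gene = 3 kilobases).
P(N ≥ 2) = 1 − P(N ≤ 1) = 1 − Σ_{j=0}^{1} e^(−μ) μ^j/j! ≈ 0.8414.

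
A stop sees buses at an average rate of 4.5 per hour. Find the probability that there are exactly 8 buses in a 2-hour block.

0.1318

Over the interval, μ = 4.5 × 2 = 9 (a 2-hour block = 2 hours).
P(N = 8) = e^(−μ) μ^8/8! = e^(−9) · 9^8/40320 ≈ 0.1318.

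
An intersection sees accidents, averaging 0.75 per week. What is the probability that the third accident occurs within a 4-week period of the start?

0.5768

Over the interval, μ = 0.75 × 4 = 3 (a 4-week period = 4 weeks).
The third arrival falls in the interval iff at least 3 events occur there: P(S_3 ≤ t) = P(N ≥ 3) = 1 − P(N ≤ 2) ≈ 0.5768.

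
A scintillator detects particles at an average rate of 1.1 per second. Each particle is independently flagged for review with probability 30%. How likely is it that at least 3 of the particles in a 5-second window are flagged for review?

0.2296

Thinning: the particles that are flagged for review themselves form a Poisson process with rate 0.3 × 1.1 = 0.33 per second.
Over the interval, μ = 0.33 × 5 = 1.65 (a 5-second window = 5 seconds).
P(N ≥ 3) = 1 − P(N ≤ 2) ≈ 0.2296.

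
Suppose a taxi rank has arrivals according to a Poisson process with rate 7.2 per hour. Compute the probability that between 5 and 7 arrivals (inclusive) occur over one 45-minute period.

Over the interval, μ = 7.2 × 0.75 = 5.4 (a 45-minute period = 0.75 hours).
P(5 ≤ N ≤ 7) = Σ_{j=5}^{7} e^(−5.4) · 5.4^j/j! ≈ 0.4483.

0.4483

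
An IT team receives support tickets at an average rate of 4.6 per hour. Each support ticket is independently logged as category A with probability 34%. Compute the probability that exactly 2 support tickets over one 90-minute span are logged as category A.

0.2635

Thinning: the support tickets that are logged as category A themselves form a Poisson process with rate 0.34 × 4.6 = 1.564 per hour.
Over the interval, μ = 1.564 × 1.5 = 2.346 (a 90-minute span = 1.5 hours).
P(N = 2) = e^(−2.346) · 2.346^2/2! ≈ 0.2635.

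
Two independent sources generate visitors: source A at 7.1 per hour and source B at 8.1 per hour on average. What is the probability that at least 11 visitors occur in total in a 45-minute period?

0.5869

Independent Poisson processes superpose: combined rate λ = 7.1 + 8.1 = 15.2 per hour.
Over the interval, μ = 15.2 × 0.75 = 11.4 (a 45-minute period = 0.75 hours).
P(N ≥ 11) = 1 − P(N ≤ 10) ≈ 0.5869.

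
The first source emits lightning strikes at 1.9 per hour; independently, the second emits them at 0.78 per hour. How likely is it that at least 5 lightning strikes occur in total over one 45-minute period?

Independent Poisson processes superpose: combined rate λ = 1.9 + 0.78 = 2.68 per hour.
Over the interval, μ = 2.68 × 0.75 = 2.01 (a 45-minute period = 0.75 hours).
P(N ≥ 5) = 1 − P(N ≤ 4) ≈ 0.0536.

0.0536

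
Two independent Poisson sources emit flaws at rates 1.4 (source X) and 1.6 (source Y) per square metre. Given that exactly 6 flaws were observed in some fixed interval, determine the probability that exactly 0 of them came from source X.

0.0230

Given the total, each event is independently from source X with probability p = λ_X/(λ_X+λ_Y) = 1.4/3 ≈ 0.4667.
So K ~ Binomial(6, 1.4/3): P(K = 0) = C(6,0) · (1.4/3)^0 · (1.6/3)^6 ≈ 0.0230.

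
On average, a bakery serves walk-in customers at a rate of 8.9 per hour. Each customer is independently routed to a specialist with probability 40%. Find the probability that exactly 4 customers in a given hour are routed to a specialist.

0.1903

Thinning: the customers that are routed to a specialist themselves form a Poisson process with rate 0.4 × 8.9 = 3.56 per hour.
So μ = 3.56.
P(N = 4) = e^(−3.56) · 3.56^4/4! ≈ 0.1903.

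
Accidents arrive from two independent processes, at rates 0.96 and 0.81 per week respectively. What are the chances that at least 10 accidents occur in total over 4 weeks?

Independent Poisson processes superpose: combined rate λ = 0.96 + 0.81 = 1.77 per week.
Over the interval, μ = 1.77 × 4 = 7.08 (4 weeks).
P(N ≥ 10) = 1 − P(N ≤ 9) ≈ 0.1777.

0.1777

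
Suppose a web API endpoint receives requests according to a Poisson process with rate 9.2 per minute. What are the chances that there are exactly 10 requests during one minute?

With mean μ = 9.2 per minute,
P(N = 10) = e^(−μ) μ^10/10! = e^(−9.2) · 9.2^10/3628800 ≈ 0.1210.

0.1210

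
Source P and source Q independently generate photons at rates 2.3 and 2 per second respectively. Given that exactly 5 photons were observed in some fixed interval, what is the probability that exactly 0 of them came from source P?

0.0218

Given the total, each event is independently from source P with probability p = λ_P/(λ_P+λ_Q) = 2.3/4.3 ≈ 0.5349.
So K ~ Binomial(5, 2.3/4.3): P(K = 0) = C(5,0) · (2.3/4.3)^0 · (2/4.3)^5 ≈ 0.0218.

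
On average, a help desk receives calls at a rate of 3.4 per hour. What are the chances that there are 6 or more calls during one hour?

0.1295

With mean μ = 3.4 per hour,
P(N ≥ 6) = 1 − P(N ≤ 5) = 1 − Σ_{j=0}^{5} e^(−μ) μ^j/j! ≈ 0.1295.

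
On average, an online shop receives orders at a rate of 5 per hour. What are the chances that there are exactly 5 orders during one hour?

With mean μ = 5 per hour,
P(N = 5) = e^(−μ) μ^5/5! = e^(−5) · 5^5/120 ≈ 0.1755.

0.1755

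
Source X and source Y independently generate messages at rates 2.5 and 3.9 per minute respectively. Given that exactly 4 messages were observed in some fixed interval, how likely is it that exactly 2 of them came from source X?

0.3400

Given the total, each event is independently from source X with probability p = λ_X/(λ_X+λ_Y) = 2.5/6.4 ≈ 0.3906.
So K ~ Binomial(4, 2.5/6.4): P(K = 2) = C(4,2) · (2.5/6.4)^2 · (3.9/6.4)^2 ≈ 0.3400.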